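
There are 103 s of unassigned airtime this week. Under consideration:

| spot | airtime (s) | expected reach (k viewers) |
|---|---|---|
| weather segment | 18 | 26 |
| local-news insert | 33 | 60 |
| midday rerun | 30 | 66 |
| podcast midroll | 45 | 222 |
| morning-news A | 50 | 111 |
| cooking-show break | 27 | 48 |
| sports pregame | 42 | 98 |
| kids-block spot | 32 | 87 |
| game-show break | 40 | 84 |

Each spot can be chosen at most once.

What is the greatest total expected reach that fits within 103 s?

336

Ranking by ratio (expected reach/s): podcast midroll 4.93, kids-block spot 2.72, sports pregame 2.33, morning-news A 2.22.
Greedy by ratio would take weather segment + podcast midroll + kids-block spot: 95 s used, total 335.
Dropping weather segment and kids-block spot frees 50 s; slotting in midday rerun + cooking-show break (57 s) lifts the total to 336 at 102 s.
The closest alternative, weather segment + podcast midroll + kids-block spot, reaches only 335.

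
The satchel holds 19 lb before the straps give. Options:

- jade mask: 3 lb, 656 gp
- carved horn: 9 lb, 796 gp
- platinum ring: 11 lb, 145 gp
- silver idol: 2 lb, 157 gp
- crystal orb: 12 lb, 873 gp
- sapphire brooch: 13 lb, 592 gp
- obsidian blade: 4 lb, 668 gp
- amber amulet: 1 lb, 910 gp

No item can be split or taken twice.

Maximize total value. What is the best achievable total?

Taking jade mask + carved horn + silver idol + obsidian blade + amber amulet: 19 lb used, 3187 in value.

3187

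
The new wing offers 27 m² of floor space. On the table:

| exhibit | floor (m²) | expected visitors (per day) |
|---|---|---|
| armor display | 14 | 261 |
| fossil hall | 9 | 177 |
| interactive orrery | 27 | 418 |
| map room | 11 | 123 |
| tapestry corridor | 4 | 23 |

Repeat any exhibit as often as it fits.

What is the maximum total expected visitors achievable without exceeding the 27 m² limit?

531

Taking 3×fossil hall: 27 m² used, 531 in expected visitors.
Every other selection either busts 27 m² or fails to beat 531.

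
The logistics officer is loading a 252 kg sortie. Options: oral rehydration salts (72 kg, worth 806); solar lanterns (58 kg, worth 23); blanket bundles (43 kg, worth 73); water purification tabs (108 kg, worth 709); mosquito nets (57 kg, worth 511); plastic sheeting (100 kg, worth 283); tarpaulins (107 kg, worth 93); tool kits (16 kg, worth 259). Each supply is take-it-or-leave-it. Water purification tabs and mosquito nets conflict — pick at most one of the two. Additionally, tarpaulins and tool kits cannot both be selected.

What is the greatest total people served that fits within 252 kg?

1859

Oral rehydration salts + mosquito nets + plastic sheeting + tool kits uses 245 of the 252 kg and totals 1859.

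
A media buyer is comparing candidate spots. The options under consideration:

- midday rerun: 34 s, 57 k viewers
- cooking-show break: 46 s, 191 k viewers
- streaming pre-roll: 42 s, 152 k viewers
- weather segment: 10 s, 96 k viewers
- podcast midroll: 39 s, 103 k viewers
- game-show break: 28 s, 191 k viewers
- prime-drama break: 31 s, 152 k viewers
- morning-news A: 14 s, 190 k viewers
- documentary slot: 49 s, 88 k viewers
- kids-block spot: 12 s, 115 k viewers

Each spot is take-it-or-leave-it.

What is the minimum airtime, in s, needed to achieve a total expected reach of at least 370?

Minimise s subject to total expected reach ≥ 370.
weather segment + morning-news A + kids-block spot reaches 401 using 36 s.
Any bundle with less than 36 s falls short of 370.

36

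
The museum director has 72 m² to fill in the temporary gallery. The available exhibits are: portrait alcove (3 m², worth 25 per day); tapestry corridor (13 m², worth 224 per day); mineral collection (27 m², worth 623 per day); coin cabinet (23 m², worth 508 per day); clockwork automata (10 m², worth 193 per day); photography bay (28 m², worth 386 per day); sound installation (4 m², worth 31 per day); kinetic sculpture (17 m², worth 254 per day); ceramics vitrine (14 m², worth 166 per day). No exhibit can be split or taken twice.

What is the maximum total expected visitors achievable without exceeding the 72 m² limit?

1416

Ranking by ratio (expected visitors/m²): mineral collection 23.07, coin cabinet 22.09, clockwork automata 19.30, tapestry corridor 17.23.
Filling by ratio: portrait alcove + mineral collection + coin cabinet + clockwork automata + sound installation for 1380, with 5 m² left unused.
Replace portrait alcove and clockwork automata with kinetic sculpture: the trade gains 36 net, giving 1416 at 71 m².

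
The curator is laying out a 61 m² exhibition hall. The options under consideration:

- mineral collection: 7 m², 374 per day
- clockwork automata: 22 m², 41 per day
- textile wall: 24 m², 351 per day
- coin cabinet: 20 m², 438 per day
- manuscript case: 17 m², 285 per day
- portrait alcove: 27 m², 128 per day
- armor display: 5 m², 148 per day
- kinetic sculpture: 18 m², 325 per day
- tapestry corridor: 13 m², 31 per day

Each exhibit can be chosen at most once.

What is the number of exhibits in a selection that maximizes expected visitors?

4

The maximum expected visitors within 61 m² is 1311.
One optimal bundle: mineral collection + textile wall + coin cabinet + armor display (56 m²).
All optima have 4 exhibits.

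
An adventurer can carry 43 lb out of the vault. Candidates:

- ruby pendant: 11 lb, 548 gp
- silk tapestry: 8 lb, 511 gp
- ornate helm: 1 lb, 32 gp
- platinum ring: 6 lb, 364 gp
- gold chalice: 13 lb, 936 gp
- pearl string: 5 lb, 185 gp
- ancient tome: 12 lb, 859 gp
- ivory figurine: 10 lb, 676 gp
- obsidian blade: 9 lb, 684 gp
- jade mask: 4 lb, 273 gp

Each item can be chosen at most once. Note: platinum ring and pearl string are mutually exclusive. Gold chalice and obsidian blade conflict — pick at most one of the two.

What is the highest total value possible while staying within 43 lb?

3003

By value per lb: obsidian blade 76.00, gold chalice 72.00, ancient tome 71.58 lead.
Best packing: silk tapestry + ancient tome + ivory figurine + obsidian blade + jade mask — 43 lb, 3003 total.
The closest alternative, silk tapestry + gold chalice + ancient tome + ivory figurine, reaches only 2982.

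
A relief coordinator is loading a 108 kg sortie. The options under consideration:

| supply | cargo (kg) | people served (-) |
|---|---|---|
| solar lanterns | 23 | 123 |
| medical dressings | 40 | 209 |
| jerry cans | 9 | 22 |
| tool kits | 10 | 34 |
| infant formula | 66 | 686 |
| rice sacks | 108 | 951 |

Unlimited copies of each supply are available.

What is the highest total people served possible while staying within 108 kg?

951

A density-first pass picks solar lanterns + jerry cans + tool kits + infant formula — 865 at 108 kg.
A better packing is rice sacks: 108 kg, total 951.
Every other selection either busts 108 kg or fails to beat 951.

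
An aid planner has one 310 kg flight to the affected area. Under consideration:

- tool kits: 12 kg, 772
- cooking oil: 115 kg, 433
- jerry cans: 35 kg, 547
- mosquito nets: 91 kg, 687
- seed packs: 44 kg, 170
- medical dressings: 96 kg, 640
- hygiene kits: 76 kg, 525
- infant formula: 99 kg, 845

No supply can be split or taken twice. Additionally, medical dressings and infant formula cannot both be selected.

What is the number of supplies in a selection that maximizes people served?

5

The maximum people served within 310 kg is 3171.
One optimal bundle: tool kits + jerry cans + mosquito nets + medical dressings + hygiene kits (310 kg).
All optima have 5 supplies.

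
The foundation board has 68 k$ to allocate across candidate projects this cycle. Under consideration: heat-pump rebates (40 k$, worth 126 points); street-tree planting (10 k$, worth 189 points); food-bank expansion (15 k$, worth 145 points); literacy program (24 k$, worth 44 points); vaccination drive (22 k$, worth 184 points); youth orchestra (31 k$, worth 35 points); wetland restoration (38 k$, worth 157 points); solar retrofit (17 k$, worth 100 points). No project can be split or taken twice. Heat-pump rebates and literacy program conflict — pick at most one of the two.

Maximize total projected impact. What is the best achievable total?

618

Density check — street-tree planting 18.90, food-bank expansion 9.67, vaccination drive 8.36, solar retrofit 5.88 are the best per k$.
Best packing: street-tree planting + food-bank expansion + vaccination drive + solar retrofit — 64 k$, 618 total.
Nothing else feasible within 68 k$ beats 618.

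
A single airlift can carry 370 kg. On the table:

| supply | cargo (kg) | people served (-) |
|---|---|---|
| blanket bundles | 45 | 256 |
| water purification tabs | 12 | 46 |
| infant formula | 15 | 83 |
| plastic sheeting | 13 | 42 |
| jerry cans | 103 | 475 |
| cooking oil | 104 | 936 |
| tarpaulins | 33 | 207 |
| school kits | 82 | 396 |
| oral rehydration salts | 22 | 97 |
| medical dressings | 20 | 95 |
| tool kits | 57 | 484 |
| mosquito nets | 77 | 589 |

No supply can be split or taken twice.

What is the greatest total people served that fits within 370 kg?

The ratio heuristic lands on blanket bundles + water purification tabs + infant formula + cooking oil + tarpaulins + medical dressings + tool kits + mosquito nets (2696) but leaves 7 kg idle.
The 15 kg tied up in infant formula is better spent on oral rehydration salts — total rises to 2710 (370 kg).

2710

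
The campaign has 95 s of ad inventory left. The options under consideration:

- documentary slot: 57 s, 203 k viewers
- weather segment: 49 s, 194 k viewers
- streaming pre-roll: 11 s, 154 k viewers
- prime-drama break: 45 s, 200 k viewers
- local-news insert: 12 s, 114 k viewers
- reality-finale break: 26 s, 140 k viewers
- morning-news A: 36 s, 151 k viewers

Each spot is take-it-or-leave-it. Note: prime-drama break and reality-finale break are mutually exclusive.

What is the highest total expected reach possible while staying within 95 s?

Density check — streaming pre-roll 14.00, local-news insert 9.50, reality-finale break 5.38, prime-drama break 4.44 are the best per s.
Best packing: streaming pre-roll + local-news insert + reality-finale break + morning-news A — 85 s, 559 total.
That's the maximum — no feasible swap from here does better than 559.

559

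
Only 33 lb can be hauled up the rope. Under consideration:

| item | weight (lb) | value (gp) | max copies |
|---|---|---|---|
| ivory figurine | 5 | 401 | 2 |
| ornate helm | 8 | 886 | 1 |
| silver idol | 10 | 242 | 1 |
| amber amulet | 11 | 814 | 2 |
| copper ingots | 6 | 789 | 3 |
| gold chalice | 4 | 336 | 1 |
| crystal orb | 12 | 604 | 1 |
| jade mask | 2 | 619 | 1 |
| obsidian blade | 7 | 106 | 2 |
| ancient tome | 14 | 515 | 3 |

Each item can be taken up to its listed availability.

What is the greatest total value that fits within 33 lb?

Density check — jade mask 309.50, copper ingots 131.50, ornate helm 110.75, gold chalice 84.00 are the best per lb.
The ratio heuristic lands on ornate helm + 3×copper ingots + gold chalice + jade mask (4208) but leaves 1 lb idle.
The 4 lb tied up in gold chalice is better spent on ivory figurine — total rises to 4273 (33 lb).

4273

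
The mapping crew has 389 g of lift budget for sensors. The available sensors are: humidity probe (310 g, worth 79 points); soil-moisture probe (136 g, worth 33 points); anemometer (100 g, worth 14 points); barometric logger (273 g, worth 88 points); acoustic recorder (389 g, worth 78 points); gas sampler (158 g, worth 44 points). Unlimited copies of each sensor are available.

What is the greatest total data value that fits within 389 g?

102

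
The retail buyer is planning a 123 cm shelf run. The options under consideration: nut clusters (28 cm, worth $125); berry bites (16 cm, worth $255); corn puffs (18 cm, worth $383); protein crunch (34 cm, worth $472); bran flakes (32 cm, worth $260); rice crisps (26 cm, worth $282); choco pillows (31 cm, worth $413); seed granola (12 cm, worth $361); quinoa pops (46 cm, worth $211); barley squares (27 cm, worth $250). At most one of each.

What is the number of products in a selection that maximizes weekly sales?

5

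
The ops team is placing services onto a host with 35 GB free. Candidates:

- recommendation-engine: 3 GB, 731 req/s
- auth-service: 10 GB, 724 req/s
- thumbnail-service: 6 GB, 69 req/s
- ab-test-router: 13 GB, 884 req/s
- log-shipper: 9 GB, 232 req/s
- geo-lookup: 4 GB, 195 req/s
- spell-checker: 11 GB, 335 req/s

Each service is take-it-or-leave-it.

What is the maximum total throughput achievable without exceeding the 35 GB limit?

2571

Density check — recommendation-engine 243.67, auth-service 72.40, ab-test-router 68.00, geo-lookup 48.75 are the best per GB.
Taking the top-ratio services first gives recommendation-engine + auth-service + ab-test-router + geo-lookup for 2534 (30 GB).
Dropping geo-lookup frees 4 GB; slotting in log-shipper (9 GB) lifts the total to 2571 at 35 GB.
The closest alternative, recommendation-engine + auth-service + ab-test-router + geo-lookup, reaches only 2534.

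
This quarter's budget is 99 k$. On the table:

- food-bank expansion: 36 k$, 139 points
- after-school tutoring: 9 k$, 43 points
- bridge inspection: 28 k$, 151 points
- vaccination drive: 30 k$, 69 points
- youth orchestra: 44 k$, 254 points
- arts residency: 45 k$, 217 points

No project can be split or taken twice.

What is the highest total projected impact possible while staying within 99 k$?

By projected impact per k$: youth orchestra 5.77, bridge inspection 5.39, arts residency 4.82, after-school tutoring 4.78 lead.
Greedy by ratio would take after-school tutoring + bridge inspection + youth orchestra: 81 k$ used, total 448.
Dropping bridge inspection frees 28 k$; slotting in arts residency (45 k$) lifts the total to 514 at 98 k$.
Every other selection either busts 99 k$ or fails to beat 514.

514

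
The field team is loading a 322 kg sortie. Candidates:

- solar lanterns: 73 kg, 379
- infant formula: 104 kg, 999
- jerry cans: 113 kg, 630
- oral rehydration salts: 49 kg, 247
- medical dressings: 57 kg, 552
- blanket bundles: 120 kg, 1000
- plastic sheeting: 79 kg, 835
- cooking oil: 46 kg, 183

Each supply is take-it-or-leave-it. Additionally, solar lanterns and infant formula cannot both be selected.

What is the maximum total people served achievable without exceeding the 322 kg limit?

2834

Best packing: infant formula + blanket bundles + plastic sheeting — 303 kg, 2834 total.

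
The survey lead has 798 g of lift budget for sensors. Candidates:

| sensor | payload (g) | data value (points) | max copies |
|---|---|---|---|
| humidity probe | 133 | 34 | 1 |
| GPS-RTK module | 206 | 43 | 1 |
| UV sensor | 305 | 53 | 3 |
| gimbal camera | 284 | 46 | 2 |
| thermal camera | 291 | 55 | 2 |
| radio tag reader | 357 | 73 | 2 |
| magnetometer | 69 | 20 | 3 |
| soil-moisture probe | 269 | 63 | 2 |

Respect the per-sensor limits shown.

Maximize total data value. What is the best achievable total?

The ratio heuristic lands on humidity probe + 3×magnetometer + soil-moisture probe (157) but leaves 189 g idle.
The 133 g tied up in humidity probe is better spent on soil-moisture probe — total rises to 186 (745 g).
Nothing else within 798 g beats 186.

186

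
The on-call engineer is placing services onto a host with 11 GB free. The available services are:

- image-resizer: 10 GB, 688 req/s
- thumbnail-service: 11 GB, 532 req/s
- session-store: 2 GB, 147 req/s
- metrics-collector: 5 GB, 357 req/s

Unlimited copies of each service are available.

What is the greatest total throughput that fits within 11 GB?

798

By throughput per GB: session-store 73.50, metrics-collector 71.40, image-resizer 68.80, thumbnail-service 48.36 lead.
A density-first pass picks 5×session-store — 735 at 10 GB.
Replace 2×session-store with metrics-collector: the trade gains 63 net, giving 798 at 11 GB.
That's the maximum — no swap from here does better than 798.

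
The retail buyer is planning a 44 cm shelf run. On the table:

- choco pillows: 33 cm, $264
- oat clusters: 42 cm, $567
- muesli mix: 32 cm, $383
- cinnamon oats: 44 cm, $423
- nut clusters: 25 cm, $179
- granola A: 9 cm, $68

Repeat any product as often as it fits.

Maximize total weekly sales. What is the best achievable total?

Density check — oat clusters 13.50, muesli mix 11.97, cinnamon oats 9.61, choco pillows 8.00 are the best per cm.
The ratio ordering already packs tightly: oat clusters, 42 cm, 567.

567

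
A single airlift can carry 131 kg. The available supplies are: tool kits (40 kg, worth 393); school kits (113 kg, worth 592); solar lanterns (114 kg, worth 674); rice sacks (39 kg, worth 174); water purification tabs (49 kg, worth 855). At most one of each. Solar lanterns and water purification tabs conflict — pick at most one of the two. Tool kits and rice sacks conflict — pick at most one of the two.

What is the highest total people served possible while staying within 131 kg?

1248

Density check — water purification tabs 17.45, tool kits 9.82, solar lanterns 5.91 are the best per kg.
Taking tool kits + water purification tabs: 89 kg used, 1248 in people served.
Runner-up rice sacks + water purification tabs tops out at 1029.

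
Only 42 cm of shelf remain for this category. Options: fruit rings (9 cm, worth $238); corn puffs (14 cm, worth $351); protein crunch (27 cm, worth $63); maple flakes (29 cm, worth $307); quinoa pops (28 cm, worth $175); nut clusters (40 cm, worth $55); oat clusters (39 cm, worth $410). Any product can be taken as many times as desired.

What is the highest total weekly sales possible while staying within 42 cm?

1065

Ranking by ratio (weekly sales/cm): fruit rings 26.44, corn puffs 25.07, maple flakes 10.59.
Filling by ratio: 4×fruit rings for 952, with 6 cm left unused.
The 9 cm tied up in fruit rings is better spent on corn puffs — total rises to 1065 (41 cm).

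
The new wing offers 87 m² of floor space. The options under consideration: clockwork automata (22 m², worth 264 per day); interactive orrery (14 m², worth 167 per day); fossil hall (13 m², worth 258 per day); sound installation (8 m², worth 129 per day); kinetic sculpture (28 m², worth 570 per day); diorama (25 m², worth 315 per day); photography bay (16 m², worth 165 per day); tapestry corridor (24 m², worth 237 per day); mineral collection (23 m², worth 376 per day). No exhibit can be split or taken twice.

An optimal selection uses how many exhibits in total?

Optimal total is 1500.
One optimal bundle: interactive orrery + fossil hall + sound installation + kinetic sculpture + mineral collection (86 m²).
All optima have 5 exhibits.

5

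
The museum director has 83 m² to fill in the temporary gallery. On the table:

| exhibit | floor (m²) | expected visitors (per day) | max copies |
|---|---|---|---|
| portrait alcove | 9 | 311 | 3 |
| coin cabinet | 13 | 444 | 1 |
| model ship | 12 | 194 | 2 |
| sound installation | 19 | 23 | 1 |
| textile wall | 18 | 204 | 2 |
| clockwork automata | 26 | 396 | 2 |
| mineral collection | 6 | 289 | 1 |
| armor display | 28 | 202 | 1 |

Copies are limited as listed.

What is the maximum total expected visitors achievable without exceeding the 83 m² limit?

Taking the top-ratio exhibits first gives 3×portrait alcove + coin cabinet + 2×model ship + mineral collection for 2054 (70 m²).
Dropping 2×model ship frees 24 m²; slotting in 2×textile wall (36 m²) lifts the total to 2074 at 82 m².

2074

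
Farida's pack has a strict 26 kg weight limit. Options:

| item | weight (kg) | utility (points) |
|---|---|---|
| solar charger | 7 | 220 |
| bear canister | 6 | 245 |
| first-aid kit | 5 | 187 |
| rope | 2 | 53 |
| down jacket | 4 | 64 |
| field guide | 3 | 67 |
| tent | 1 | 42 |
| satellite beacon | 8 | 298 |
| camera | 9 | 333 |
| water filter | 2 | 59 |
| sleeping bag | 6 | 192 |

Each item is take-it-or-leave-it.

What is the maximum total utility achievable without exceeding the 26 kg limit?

Greedy by ratio would take bear canister + first-aid kit + tent + satellite beacon + sleeping bag: 26 kg used, total 964.
The 11 kg tied up in first-aid kit and sleeping bag is better spent on camera + water filter — total rises to 977 (26 kg).

977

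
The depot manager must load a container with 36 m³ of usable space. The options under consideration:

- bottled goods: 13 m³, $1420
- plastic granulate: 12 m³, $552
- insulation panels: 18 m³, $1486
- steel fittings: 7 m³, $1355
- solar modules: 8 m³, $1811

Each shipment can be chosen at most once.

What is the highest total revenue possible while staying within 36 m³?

Taking the top-ratio shipments first gives bottled goods + steel fittings + solar modules for 4586 (28 m³).
Dropping bottled goods frees 13 m³; slotting in insulation panels (18 m³) lifts the total to 4652 at 33 m³.

4652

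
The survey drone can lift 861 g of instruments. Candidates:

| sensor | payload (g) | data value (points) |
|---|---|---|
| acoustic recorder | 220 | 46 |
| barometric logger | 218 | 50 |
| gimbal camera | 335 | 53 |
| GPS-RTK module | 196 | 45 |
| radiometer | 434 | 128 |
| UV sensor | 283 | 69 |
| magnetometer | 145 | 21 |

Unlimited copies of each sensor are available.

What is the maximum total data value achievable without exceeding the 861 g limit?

223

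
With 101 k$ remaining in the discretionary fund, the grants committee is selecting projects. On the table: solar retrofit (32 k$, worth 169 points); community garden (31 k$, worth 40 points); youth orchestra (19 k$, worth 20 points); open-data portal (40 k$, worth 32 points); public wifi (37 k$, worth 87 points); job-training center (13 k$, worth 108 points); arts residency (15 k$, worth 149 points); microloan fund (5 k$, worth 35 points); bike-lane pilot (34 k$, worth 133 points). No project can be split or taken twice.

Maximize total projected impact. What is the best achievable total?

594

By projected impact per k$: arts residency 9.93, job-training center 8.31, microloan fund 7.00, solar retrofit 5.28 lead.
Taking solar retrofit + job-training center + arts residency + microloan fund + bike-lane pilot: 99 k$ used, 594 in projected impact.
An exhaustive check of the 512 subsets confirms 594.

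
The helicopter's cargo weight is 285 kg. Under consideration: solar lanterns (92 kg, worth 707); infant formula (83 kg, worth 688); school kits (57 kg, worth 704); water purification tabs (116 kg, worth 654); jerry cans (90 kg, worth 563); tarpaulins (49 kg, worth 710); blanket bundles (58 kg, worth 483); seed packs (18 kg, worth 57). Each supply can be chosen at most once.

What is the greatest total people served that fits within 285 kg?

By people served per kg: tarpaulins 14.49, school kits 12.35, blanket bundles 8.33 lead.
Greedy by ratio would take infant formula + school kits + tarpaulins + blanket bundles + seed packs: 265 kg used, total 2642.
The 76 kg tied up in blanket bundles and seed packs is better spent on solar lanterns — total rises to 2809 (281 kg).
Next best is infant formula + school kits + jerry cans + tarpaulins at 2665 (279 kg) — short by 144.

2809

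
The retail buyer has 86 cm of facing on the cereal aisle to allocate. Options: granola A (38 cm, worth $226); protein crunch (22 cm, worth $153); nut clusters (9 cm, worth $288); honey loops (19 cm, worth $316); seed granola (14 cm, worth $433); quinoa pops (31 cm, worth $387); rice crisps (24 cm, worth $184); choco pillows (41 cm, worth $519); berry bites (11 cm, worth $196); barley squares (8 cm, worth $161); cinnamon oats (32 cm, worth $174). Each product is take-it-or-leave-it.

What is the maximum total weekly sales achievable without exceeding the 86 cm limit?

1620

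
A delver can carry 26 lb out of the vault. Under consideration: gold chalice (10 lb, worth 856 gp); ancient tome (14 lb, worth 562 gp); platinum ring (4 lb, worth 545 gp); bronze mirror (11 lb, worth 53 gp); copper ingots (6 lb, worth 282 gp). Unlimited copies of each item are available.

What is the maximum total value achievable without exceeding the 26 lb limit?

By value per lb: platinum ring 136.25, gold chalice 85.60, copper ingots 47.00, ancient tome 40.14 lead.
Taking 6×platinum ring: 24 lb used, 3270 in value.
That's the maximum — no swap from here does better than 3270.

3270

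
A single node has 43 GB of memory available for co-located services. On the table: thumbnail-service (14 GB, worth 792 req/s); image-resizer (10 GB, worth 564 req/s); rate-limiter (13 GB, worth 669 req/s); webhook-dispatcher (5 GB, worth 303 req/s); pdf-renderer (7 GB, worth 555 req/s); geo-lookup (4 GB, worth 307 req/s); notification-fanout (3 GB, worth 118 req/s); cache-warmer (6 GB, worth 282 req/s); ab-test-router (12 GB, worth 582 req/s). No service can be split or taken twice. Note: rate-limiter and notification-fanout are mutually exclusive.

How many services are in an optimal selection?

6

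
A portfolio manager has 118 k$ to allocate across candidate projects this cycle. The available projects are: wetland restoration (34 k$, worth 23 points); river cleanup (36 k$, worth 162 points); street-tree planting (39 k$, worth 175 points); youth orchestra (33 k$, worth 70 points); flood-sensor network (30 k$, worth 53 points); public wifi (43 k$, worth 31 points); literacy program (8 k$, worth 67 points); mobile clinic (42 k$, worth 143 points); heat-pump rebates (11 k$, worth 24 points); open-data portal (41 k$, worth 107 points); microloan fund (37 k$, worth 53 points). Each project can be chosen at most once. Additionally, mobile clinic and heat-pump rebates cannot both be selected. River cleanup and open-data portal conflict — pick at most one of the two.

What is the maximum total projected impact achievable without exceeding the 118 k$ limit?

480

By projected impact per k$: literacy program 8.38, river cleanup 4.50, street-tree planting 4.49 lead.
Filling by ratio: river cleanup + street-tree planting + literacy program + heat-pump rebates for 428, with 24 k$ left unused.
The 19 k$ tied up in literacy program and heat-pump rebates is better spent on mobile clinic — total rises to 480 (117 k$).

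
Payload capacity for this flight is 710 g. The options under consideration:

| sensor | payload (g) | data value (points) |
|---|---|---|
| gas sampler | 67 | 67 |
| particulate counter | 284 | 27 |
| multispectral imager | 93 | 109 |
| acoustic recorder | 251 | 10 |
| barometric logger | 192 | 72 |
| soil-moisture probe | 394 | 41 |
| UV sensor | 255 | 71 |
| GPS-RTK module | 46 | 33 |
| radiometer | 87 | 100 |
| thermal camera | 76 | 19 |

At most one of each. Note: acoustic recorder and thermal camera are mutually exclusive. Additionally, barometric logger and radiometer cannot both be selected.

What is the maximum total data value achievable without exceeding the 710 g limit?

399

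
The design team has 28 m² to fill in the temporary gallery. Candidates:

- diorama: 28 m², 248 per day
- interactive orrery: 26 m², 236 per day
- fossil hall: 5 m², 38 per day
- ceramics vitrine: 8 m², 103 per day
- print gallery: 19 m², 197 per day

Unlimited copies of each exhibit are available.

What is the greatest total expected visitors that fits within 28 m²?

The ratio ordering already packs tightly: 3×ceramics vitrine, 24 m², 309.
Nothing else within 28 m² beats 309.

309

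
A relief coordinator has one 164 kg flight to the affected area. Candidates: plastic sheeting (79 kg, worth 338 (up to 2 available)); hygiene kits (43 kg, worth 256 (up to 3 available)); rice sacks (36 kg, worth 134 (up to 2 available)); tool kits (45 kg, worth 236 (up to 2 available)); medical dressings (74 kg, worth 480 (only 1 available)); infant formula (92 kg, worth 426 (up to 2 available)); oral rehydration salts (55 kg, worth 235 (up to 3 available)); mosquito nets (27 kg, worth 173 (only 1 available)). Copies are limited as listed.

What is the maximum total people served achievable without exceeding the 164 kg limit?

992

The ratio heuristic lands on hygiene kits + medical dressings + mosquito nets (909) but leaves 20 kg idle.
Replace mosquito nets with hygiene kits: the trade gains 83 net, giving 992 at 160 kg.
That's the maximum — no swap from here does better than 992.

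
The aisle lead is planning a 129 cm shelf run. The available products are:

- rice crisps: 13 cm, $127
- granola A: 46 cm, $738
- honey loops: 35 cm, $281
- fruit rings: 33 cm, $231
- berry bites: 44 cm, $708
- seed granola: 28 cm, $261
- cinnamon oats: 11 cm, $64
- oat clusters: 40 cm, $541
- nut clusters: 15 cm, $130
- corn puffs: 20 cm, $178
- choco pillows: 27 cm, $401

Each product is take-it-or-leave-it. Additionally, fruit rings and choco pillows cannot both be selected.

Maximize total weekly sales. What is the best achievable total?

1911

Granola A + berry bites + cinnamon oats + choco pillows uses 128 of the 129 cm and totals 1911.
Every other selection either busts 129 cm or breaks a pairing rule or fails to beat 1911.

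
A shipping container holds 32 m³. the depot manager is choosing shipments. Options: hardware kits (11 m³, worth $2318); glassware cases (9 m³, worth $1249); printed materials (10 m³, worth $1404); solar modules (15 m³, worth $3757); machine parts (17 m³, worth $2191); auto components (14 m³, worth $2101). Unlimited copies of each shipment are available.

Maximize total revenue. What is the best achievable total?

2×solar modules uses 30 of the 32 m³ and totals 7514.
That's the maximum — no swap from here does better than 7514.

7514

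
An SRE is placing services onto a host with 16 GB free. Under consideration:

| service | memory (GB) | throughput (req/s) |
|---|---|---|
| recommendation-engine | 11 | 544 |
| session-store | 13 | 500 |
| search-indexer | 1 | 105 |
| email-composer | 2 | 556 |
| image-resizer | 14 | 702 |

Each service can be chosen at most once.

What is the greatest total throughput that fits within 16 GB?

1258

Ranking by ratio (throughput/GB): email-composer 278.00, search-indexer 105.00, image-resizer 50.14, recommendation-engine 49.45.
The ratio heuristic lands on recommendation-engine + search-indexer + email-composer (1205) but leaves 2 GB idle.
Dropping recommendation-engine and search-indexer frees 12 GB; slotting in image-resizer (14 GB) lifts the total to 1258 at 16 GB.
Runner-up recommendation-engine + search-indexer + email-composer tops out at 1205.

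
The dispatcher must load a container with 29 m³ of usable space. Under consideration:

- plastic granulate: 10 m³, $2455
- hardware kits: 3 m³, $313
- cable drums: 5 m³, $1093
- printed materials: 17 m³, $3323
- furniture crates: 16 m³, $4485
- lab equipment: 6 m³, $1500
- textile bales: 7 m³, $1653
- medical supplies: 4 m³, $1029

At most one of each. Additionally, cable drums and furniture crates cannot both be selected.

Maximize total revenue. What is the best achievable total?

7638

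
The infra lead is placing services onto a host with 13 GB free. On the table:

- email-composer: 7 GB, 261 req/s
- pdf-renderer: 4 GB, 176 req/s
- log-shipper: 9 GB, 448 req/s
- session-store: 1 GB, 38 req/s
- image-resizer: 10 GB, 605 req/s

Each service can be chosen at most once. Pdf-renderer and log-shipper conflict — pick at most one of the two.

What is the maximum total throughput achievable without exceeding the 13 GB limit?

643

Session-store + image-resizer uses 11 of the 13 GB and totals 643.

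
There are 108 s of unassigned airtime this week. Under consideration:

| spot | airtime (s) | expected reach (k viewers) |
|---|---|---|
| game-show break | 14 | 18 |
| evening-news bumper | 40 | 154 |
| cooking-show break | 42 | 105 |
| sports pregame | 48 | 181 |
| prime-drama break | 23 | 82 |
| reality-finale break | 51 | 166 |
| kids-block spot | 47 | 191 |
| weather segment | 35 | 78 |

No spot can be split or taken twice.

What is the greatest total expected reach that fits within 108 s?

372

By expected reach per s: kids-block spot 4.06, evening-news bumper 3.85, sports pregame 3.77 lead.
A density-first pass picks game-show break + evening-news bumper + kids-block spot — 363 at 101 s.
Replace game-show break and evening-news bumper with sports pregame: the trade gains 9 net, giving 372 at 95 s.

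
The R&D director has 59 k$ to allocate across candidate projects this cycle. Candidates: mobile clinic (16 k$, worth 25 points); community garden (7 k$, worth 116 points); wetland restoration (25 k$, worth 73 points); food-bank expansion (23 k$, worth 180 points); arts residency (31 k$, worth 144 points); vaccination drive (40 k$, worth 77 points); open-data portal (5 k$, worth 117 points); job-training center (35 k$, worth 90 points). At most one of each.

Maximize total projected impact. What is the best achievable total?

441

By projected impact per k$: open-data portal 23.40, community garden 16.57, food-bank expansion 7.83, arts residency 4.65 lead.
Filling by ratio: mobile clinic + community garden + food-bank expansion + open-data portal for 438, with 8 k$ left unused.
Replace mobile clinic and community garden with arts residency: the trade gains 3 net, giving 441 at 59 k$.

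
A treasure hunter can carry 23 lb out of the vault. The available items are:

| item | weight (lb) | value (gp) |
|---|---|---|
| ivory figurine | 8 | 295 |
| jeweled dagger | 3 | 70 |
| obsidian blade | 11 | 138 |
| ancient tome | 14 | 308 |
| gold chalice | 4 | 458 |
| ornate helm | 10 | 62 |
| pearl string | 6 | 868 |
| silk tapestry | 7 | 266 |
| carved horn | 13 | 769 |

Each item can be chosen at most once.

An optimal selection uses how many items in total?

3

Best achievable value is 2095.
For example gold chalice + pearl string + carved horn achieves it, using 23 lb.
All optima have 3 items.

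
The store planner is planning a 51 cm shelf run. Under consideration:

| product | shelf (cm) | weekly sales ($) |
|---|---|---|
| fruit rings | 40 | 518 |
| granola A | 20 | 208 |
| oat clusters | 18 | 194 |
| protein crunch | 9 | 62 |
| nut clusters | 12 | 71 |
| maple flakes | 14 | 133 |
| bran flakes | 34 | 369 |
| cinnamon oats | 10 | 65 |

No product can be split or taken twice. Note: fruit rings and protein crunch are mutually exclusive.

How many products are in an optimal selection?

2

Best achievable weekly sales is 583.
fruit rings + cinnamon oats hits 583 at 50 cm.
Every optimal selection uses 2 products.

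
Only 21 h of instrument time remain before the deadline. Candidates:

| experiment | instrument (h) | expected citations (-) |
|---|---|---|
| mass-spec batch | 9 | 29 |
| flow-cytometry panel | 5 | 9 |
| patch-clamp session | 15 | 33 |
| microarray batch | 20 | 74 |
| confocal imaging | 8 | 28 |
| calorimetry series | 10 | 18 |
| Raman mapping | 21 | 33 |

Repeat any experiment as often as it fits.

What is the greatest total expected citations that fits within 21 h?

Ranking by ratio (expected citations/h): microarray batch 3.70, confocal imaging 3.50, mass-spec batch 3.22, patch-clamp session 2.20.
Best packing: microarray batch — 20 h, 74 total.

74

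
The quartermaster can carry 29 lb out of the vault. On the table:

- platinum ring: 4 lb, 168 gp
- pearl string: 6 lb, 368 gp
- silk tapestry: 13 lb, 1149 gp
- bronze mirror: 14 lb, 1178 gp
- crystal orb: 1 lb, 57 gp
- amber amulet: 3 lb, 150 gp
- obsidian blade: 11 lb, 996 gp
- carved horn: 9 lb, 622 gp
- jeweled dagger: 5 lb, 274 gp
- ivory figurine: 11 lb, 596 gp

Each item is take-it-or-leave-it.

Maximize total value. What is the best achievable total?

Greedy by ratio would take silk tapestry + crystal orb + amber amulet + obsidian blade: 28 lb used, total 2352.
Dropping crystal orb and amber amulet frees 4 lb; slotting in jeweled dagger (5 lb) lifts the total to 2419 at 29 lb.

2419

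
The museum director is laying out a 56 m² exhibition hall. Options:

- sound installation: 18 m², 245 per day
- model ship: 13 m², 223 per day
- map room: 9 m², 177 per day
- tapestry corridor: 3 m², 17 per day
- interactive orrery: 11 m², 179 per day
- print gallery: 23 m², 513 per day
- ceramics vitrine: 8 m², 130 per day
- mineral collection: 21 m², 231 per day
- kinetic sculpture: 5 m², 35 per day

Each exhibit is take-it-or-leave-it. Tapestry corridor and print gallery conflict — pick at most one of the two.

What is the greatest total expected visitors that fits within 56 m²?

1092

Ranking by ratio (expected visitors/m²): print gallery 22.30, map room 19.67, model ship 17.15, interactive orrery 16.27.
Taking model ship + map room + interactive orrery + print gallery: 56 m² used, 1092 in expected visitors.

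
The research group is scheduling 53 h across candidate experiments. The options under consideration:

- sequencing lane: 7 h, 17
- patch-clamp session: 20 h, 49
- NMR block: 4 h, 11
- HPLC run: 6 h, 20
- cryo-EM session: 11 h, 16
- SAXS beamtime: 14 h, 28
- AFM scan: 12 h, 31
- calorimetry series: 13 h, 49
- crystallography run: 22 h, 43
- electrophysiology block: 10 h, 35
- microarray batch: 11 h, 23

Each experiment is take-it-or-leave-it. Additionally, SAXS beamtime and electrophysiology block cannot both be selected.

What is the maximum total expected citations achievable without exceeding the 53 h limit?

164

Ranking by ratio (expected citations/h): calorimetry series 3.77, electrophysiology block 3.50, HPLC run 3.33, NMR block 2.75.
Taking the top-ratio experiments first gives sequencing lane + NMR block + HPLC run + AFM scan + calorimetry series + electrophysiology block for 163 (52 h).
Replace sequencing lane and AFM scan with patch-clamp session: the trade gains 1 net, giving 164 at 53 h.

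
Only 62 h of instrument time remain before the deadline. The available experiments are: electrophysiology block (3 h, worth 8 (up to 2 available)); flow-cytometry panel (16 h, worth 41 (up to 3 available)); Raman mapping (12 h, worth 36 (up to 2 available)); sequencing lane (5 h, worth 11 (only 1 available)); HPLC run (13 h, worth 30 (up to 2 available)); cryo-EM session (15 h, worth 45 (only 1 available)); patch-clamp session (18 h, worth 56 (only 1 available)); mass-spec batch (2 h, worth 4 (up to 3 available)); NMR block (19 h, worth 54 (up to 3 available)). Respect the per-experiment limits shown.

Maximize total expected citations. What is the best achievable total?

185

By expected citations per h: patch-clamp session 3.11, Raman mapping 3.00, cryo-EM session 3.00 lead.
The ratio ordering already packs tightly: electrophysiology block + 2×Raman mapping + cryo-EM session + patch-clamp session + mass-spec batch, 62 h, 185.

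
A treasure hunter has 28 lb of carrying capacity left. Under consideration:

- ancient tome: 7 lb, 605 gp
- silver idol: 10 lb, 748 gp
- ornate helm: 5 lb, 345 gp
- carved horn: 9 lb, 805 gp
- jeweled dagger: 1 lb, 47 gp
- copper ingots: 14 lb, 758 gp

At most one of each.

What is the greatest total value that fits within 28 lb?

Ancient tome + silver idol + carved horn + jeweled dagger uses 27 of the 28 lb and totals 2205.
Runner-up ancient tome + silver idol + carved horn tops out at 2158.

2205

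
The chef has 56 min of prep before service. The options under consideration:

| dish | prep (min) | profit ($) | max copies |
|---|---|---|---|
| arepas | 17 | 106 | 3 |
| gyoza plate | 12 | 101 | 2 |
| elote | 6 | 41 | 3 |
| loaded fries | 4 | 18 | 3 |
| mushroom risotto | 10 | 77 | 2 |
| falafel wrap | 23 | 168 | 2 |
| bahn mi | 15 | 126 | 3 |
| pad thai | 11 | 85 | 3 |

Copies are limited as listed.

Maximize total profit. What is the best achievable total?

Greedy by ratio would take 2×gyoza plate + 2×bahn mi: 54 min used, total 454.
Replace 2×gyoza plate with bahn mi + pad thai: the trade gains 9 net, giving 463 at 56 min.
No other feasible combination exceeds 463.

463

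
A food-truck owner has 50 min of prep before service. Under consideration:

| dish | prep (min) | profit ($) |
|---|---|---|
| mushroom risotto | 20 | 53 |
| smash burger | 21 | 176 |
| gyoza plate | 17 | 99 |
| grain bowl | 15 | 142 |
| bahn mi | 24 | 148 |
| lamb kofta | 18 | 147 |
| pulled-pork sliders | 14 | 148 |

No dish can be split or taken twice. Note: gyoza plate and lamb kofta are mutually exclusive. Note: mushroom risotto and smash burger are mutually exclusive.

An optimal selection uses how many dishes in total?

Optimal total is 466.
smash burger + grain bowl + pulled-pork sliders hits 466 at 50 min.
Any selection reaching 466 contains exactly 3 dishes.

3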